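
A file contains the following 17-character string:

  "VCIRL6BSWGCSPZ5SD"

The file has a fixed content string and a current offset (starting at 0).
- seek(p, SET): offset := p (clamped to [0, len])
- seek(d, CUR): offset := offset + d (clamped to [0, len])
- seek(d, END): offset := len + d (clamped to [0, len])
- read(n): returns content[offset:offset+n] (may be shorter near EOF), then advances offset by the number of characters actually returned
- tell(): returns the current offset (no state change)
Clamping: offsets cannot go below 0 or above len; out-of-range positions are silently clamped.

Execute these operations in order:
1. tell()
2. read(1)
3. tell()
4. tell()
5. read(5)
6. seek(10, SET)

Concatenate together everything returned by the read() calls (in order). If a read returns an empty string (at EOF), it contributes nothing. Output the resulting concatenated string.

Answer: VCIRL6

Derivation:
After 1 (tell()): offset=0
After 2 (read(1)): returned 'V', offset=1
After 3 (tell()): offset=1
After 4 (tell()): offset=1
After 5 (read(5)): returned 'CIRL6', offset=6
After 6 (seek(10, SET)): offset=10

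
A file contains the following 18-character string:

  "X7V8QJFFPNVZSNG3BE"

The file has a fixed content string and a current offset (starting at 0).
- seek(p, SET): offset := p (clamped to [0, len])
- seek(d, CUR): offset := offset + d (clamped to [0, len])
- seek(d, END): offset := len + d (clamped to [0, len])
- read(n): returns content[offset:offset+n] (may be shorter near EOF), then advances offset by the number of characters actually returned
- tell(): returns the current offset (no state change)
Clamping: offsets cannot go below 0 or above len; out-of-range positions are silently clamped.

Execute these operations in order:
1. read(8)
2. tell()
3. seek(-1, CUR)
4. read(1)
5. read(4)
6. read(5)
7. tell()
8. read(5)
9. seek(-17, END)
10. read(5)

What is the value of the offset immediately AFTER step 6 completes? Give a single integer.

After 1 (read(8)): returned 'X7V8QJFF', offset=8
After 2 (tell()): offset=8
After 3 (seek(-1, CUR)): offset=7
After 4 (read(1)): returned 'F', offset=8
After 5 (read(4)): returned 'PNVZ', offset=12
After 6 (read(5)): returned 'SNG3B', offset=17

Answer: 17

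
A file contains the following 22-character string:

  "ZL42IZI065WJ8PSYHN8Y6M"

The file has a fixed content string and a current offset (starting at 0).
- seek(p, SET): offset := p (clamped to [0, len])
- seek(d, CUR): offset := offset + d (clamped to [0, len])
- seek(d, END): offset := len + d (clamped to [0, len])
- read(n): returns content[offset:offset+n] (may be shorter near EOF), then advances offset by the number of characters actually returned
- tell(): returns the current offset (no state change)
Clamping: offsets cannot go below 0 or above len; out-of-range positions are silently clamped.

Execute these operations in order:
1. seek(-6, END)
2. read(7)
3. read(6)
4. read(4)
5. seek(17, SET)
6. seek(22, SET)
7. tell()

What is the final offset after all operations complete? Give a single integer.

After 1 (seek(-6, END)): offset=16
After 2 (read(7)): returned 'HN8Y6M', offset=22
After 3 (read(6)): returned '', offset=22
After 4 (read(4)): returned '', offset=22
After 5 (seek(17, SET)): offset=17
After 6 (seek(22, SET)): offset=22
After 7 (tell()): offset=22

Answer: 22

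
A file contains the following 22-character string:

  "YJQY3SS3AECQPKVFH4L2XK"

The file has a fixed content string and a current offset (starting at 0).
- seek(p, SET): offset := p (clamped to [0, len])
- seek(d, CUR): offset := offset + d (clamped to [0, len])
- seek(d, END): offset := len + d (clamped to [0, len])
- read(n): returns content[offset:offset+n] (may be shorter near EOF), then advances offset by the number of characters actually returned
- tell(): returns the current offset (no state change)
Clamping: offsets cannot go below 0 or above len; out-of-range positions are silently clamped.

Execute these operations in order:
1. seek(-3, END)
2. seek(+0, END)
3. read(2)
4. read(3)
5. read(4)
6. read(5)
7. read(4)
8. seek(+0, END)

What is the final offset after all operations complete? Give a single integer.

Answer: 22

Derivation:
After 1 (seek(-3, END)): offset=19
After 2 (seek(+0, END)): offset=22
After 3 (read(2)): returned '', offset=22
After 4 (read(3)): returned '', offset=22
After 5 (read(4)): returned '', offset=22
After 6 (read(5)): returned '', offset=22
After 7 (read(4)): returned '', offset=22
After 8 (seek(+0, END)): offset=22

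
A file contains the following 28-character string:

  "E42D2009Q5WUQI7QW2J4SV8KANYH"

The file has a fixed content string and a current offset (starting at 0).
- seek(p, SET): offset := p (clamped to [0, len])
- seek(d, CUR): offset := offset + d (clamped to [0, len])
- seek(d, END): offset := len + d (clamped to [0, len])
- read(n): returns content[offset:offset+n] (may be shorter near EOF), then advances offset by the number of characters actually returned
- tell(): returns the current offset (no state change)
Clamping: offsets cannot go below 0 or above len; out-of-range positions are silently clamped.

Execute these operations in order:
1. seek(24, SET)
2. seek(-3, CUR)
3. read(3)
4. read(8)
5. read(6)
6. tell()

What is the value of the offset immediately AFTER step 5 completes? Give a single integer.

Answer: 28

Derivation:
After 1 (seek(24, SET)): offset=24
After 2 (seek(-3, CUR)): offset=21
After 3 (read(3)): returned 'V8K', offset=24
After 4 (read(8)): returned 'ANYH', offset=28
After 5 (read(6)): returned '', offset=28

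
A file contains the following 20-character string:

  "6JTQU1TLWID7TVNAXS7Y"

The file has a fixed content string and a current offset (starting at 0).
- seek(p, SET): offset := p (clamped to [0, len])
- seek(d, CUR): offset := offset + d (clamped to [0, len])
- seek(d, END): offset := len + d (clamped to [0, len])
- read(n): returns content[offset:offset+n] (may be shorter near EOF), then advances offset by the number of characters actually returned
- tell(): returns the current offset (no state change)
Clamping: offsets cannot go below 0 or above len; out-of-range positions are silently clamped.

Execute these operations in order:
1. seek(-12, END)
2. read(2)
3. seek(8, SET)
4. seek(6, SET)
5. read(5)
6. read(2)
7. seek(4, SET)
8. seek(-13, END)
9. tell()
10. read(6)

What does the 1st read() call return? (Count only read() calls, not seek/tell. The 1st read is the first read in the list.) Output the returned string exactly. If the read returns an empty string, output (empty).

After 1 (seek(-12, END)): offset=8
After 2 (read(2)): returned 'WI', offset=10
After 3 (seek(8, SET)): offset=8
After 4 (seek(6, SET)): offset=6
After 5 (read(5)): returned 'TLWID', offset=11
After 6 (read(2)): returned '7T', offset=13
After 7 (seek(4, SET)): offset=4
After 8 (seek(-13, END)): offset=7
After 9 (tell()): offset=7
After 10 (read(6)): returned 'LWID7T', offset=13

Answer: WI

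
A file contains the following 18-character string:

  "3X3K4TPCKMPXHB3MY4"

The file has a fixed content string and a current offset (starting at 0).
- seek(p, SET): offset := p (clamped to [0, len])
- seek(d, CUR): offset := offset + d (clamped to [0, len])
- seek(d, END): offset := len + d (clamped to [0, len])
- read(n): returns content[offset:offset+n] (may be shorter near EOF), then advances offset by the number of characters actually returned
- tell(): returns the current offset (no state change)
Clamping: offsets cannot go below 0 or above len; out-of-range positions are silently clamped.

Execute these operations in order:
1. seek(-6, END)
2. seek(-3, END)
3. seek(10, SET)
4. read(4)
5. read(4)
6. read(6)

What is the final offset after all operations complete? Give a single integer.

After 1 (seek(-6, END)): offset=12
After 2 (seek(-3, END)): offset=15
After 3 (seek(10, SET)): offset=10
After 4 (read(4)): returned 'PXHB', offset=14
After 5 (read(4)): returned '3MY4', offset=18
After 6 (read(6)): returned '', offset=18

Answer: 18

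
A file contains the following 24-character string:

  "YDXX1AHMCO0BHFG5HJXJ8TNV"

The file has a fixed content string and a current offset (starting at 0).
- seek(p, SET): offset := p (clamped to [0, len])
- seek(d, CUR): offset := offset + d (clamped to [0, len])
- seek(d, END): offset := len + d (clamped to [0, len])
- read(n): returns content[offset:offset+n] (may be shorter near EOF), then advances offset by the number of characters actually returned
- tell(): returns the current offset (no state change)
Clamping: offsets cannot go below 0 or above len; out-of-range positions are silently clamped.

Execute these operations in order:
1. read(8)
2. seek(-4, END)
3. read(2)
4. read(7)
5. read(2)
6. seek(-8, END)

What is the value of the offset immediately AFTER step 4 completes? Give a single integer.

After 1 (read(8)): returned 'YDXX1AHM', offset=8
After 2 (seek(-4, END)): offset=20
After 3 (read(2)): returned '8T', offset=22
After 4 (read(7)): returned 'NV', offset=24

Answer: 24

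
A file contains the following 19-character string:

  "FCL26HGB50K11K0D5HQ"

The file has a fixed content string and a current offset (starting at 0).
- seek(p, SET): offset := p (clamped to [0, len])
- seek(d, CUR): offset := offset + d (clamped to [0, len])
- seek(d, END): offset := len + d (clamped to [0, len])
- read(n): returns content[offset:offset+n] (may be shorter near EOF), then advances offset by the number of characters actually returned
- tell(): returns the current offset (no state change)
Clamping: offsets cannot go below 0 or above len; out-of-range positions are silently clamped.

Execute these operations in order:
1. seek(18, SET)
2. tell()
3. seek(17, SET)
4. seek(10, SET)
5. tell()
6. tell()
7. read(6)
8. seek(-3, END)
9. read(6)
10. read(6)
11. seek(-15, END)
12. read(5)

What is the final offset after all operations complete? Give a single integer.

Answer: 9

Derivation:
After 1 (seek(18, SET)): offset=18
After 2 (tell()): offset=18
After 3 (seek(17, SET)): offset=17
After 4 (seek(10, SET)): offset=10
After 5 (tell()): offset=10
After 6 (tell()): offset=10
After 7 (read(6)): returned 'K11K0D', offset=16
After 8 (seek(-3, END)): offset=16
After 9 (read(6)): returned '5HQ', offset=19
After 10 (read(6)): returned '', offset=19
After 11 (seek(-15, END)): offset=4
After 12 (read(5)): returned '6HGB5', offset=9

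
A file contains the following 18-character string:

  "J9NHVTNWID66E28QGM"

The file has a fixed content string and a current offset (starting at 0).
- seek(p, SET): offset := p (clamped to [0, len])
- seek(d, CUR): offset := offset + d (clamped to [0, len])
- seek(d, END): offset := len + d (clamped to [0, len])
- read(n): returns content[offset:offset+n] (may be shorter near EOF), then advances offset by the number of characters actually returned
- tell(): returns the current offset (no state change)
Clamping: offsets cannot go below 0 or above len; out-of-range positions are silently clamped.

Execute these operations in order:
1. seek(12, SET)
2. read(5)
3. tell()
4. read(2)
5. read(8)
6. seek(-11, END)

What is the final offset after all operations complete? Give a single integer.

Answer: 7

Derivation:
After 1 (seek(12, SET)): offset=12
After 2 (read(5)): returned 'E28QG', offset=17
After 3 (tell()): offset=17
After 4 (read(2)): returned 'M', offset=18
After 5 (read(8)): returned '', offset=18
After 6 (seek(-11, END)): offset=7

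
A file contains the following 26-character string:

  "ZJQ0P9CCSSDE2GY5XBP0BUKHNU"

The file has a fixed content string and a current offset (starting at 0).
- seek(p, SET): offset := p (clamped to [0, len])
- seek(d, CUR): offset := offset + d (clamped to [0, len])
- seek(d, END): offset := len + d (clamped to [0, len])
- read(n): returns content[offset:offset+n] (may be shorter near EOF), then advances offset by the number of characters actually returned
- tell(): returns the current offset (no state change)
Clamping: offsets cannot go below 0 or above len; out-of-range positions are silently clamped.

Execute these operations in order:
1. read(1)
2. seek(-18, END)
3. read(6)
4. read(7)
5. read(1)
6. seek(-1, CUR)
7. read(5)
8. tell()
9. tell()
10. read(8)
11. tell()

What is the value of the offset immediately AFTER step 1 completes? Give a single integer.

After 1 (read(1)): returned 'Z', offset=1

Answer: 1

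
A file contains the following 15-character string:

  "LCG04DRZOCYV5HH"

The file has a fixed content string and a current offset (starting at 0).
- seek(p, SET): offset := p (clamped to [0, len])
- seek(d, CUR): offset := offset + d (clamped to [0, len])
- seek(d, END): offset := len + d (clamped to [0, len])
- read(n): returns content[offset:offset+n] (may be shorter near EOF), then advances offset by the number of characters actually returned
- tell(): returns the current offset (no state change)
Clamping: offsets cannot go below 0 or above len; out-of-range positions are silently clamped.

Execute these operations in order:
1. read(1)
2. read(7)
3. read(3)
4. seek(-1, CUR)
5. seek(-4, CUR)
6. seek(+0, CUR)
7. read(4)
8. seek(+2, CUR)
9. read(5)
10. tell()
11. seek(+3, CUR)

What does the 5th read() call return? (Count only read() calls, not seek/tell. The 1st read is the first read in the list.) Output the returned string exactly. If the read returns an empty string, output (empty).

After 1 (read(1)): returned 'L', offset=1
After 2 (read(7)): returned 'CG04DRZ', offset=8
After 3 (read(3)): returned 'OCY', offset=11
After 4 (seek(-1, CUR)): offset=10
After 5 (seek(-4, CUR)): offset=6
After 6 (seek(+0, CUR)): offset=6
After 7 (read(4)): returned 'RZOC', offset=10
After 8 (seek(+2, CUR)): offset=12
After 9 (read(5)): returned '5HH', offset=15
After 10 (tell()): offset=15
After 11 (seek(+3, CUR)): offset=15

Answer: 5HH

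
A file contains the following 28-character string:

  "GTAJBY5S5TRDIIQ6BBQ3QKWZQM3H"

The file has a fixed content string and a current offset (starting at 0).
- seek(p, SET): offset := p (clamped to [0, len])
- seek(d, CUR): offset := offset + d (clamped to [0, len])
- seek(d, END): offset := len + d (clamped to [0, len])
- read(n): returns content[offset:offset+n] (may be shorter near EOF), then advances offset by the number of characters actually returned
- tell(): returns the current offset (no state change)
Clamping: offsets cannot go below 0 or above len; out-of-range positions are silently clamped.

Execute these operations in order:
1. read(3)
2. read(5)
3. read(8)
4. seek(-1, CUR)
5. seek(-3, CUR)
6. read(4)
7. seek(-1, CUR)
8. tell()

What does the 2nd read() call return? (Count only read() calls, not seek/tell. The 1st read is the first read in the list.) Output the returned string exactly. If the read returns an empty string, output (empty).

Answer: JBY5S

Derivation:
After 1 (read(3)): returned 'GTA', offset=3
After 2 (read(5)): returned 'JBY5S', offset=8
After 3 (read(8)): returned '5TRDIIQ6', offset=16
After 4 (seek(-1, CUR)): offset=15
After 5 (seek(-3, CUR)): offset=12
After 6 (read(4)): returned 'IIQ6', offset=16
After 7 (seek(-1, CUR)): offset=15
After 8 (tell()): offset=15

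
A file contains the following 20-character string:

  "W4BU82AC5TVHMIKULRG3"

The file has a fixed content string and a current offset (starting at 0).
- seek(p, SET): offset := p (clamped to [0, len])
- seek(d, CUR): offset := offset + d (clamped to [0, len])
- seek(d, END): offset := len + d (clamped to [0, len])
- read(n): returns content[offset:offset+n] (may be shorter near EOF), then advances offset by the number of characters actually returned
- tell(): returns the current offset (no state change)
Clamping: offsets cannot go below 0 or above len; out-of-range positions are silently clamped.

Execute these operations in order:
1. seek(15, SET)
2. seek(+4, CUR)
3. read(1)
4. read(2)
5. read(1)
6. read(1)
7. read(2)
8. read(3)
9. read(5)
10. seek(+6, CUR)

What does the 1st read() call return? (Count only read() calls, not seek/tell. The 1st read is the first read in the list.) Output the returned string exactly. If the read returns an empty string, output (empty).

After 1 (seek(15, SET)): offset=15
After 2 (seek(+4, CUR)): offset=19
After 3 (read(1)): returned '3', offset=20
After 4 (read(2)): returned '', offset=20
After 5 (read(1)): returned '', offset=20
After 6 (read(1)): returned '', offset=20
After 7 (read(2)): returned '', offset=20
After 8 (read(3)): returned '', offset=20
After 9 (read(5)): returned '', offset=20
After 10 (seek(+6, CUR)): offset=20

Answer: 3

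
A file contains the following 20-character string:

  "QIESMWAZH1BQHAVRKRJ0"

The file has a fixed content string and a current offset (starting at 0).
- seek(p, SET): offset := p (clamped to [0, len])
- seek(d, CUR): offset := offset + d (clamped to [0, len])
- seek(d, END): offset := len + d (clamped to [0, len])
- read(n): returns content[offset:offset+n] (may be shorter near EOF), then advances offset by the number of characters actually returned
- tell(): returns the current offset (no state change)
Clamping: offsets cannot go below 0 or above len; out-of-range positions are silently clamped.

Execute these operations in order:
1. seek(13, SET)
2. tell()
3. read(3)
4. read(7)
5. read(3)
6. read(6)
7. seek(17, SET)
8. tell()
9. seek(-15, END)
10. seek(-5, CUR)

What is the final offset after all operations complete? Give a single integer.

Answer: 0

Derivation:
After 1 (seek(13, SET)): offset=13
After 2 (tell()): offset=13
After 3 (read(3)): returned 'AVR', offset=16
After 4 (read(7)): returned 'KRJ0', offset=20
After 5 (read(3)): returned '', offset=20
After 6 (read(6)): returned '', offset=20
After 7 (seek(17, SET)): offset=17
After 8 (tell()): offset=17
After 9 (seek(-15, END)): offset=5
After 10 (seek(-5, CUR)): offset=0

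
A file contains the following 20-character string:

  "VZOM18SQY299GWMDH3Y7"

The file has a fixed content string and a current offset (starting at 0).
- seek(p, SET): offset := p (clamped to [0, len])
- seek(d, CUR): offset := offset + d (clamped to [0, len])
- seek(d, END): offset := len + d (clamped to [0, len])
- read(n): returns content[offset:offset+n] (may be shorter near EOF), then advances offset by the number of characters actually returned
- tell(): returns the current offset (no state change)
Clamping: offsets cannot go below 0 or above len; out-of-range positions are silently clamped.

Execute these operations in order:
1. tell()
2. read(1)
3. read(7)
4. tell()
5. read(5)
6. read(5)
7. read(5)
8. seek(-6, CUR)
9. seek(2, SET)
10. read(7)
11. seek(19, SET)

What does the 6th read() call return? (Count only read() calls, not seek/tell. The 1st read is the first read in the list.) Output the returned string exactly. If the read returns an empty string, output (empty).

Answer: OM18SQY

Derivation:
After 1 (tell()): offset=0
After 2 (read(1)): returned 'V', offset=1
After 3 (read(7)): returned 'ZOM18SQ', offset=8
After 4 (tell()): offset=8
After 5 (read(5)): returned 'Y299G', offset=13
After 6 (read(5)): returned 'WMDH3', offset=18
After 7 (read(5)): returned 'Y7', offset=20
After 8 (seek(-6, CUR)): offset=14
After 9 (seek(2, SET)): offset=2
After 10 (read(7)): returned 'OM18SQY', offset=9
After 11 (seek(19, SET)): offset=19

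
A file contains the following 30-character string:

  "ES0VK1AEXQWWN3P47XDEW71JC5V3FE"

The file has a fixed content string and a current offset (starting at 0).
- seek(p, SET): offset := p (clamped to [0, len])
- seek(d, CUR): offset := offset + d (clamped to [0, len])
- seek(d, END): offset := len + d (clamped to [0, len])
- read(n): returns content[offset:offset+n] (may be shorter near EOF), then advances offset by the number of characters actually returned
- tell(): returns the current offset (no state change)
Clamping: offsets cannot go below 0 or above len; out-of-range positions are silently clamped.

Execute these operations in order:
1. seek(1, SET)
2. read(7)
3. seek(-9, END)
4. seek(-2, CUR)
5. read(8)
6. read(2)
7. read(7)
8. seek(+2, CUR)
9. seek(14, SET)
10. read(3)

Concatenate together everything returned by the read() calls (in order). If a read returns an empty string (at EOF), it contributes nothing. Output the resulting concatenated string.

Answer: S0VK1AEEW71JC5V3FEP47

Derivation:
After 1 (seek(1, SET)): offset=1
After 2 (read(7)): returned 'S0VK1AE', offset=8
After 3 (seek(-9, END)): offset=21
After 4 (seek(-2, CUR)): offset=19
After 5 (read(8)): returned 'EW71JC5V', offset=27
After 6 (read(2)): returned '3F', offset=29
After 7 (read(7)): returned 'E', offset=30
After 8 (seek(+2, CUR)): offset=30
After 9 (seek(14, SET)): offset=14
After 10 (read(3)): returned 'P47', offset=17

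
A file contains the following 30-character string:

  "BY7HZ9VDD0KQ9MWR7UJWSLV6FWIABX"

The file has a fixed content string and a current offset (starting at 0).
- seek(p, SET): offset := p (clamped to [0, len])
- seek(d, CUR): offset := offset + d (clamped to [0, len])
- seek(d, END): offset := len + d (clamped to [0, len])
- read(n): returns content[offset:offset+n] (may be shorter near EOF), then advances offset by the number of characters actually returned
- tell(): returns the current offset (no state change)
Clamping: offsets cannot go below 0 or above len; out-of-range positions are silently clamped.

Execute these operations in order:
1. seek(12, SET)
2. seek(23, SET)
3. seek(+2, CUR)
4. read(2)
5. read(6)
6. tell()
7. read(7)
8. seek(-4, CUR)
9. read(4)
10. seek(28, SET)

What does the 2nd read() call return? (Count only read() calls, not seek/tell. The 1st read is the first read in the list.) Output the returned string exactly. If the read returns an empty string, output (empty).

After 1 (seek(12, SET)): offset=12
After 2 (seek(23, SET)): offset=23
After 3 (seek(+2, CUR)): offset=25
After 4 (read(2)): returned 'WI', offset=27
After 5 (read(6)): returned 'ABX', offset=30
After 6 (tell()): offset=30
After 7 (read(7)): returned '', offset=30
After 8 (seek(-4, CUR)): offset=26
After 9 (read(4)): returned 'IABX', offset=30
After 10 (seek(28, SET)): offset=28

Answer: ABX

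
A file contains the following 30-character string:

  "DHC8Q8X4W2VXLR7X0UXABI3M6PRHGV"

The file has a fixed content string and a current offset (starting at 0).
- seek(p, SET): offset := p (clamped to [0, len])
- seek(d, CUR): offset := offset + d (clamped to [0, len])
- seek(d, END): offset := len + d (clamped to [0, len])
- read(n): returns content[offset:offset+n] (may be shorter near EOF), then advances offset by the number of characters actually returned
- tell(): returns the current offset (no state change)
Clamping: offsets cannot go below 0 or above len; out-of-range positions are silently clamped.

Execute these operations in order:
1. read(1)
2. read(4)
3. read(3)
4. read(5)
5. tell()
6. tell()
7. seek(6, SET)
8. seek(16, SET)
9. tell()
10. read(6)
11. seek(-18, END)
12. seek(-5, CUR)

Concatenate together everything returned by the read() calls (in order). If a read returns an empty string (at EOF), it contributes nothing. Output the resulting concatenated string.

After 1 (read(1)): returned 'D', offset=1
After 2 (read(4)): returned 'HC8Q', offset=5
After 3 (read(3)): returned '8X4', offset=8
After 4 (read(5)): returned 'W2VXL', offset=13
After 5 (tell()): offset=13
After 6 (tell()): offset=13
After 7 (seek(6, SET)): offset=6
After 8 (seek(16, SET)): offset=16
After 9 (tell()): offset=16
After 10 (read(6)): returned '0UXABI', offset=22
After 11 (seek(-18, END)): offset=12
After 12 (seek(-5, CUR)): offset=7

Answer: DHC8Q8X4W2VXL0UXABI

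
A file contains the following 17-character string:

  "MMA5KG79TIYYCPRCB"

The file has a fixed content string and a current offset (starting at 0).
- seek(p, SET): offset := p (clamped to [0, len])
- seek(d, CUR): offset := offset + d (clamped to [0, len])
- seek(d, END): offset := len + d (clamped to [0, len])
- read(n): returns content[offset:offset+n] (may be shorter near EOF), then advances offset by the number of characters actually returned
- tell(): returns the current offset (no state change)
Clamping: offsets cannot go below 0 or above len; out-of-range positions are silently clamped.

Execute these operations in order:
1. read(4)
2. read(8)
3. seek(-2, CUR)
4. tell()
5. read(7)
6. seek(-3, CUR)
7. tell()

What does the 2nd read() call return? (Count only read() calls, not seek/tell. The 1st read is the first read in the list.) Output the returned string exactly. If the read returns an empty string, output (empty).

After 1 (read(4)): returned 'MMA5', offset=4
After 2 (read(8)): returned 'KG79TIYY', offset=12
After 3 (seek(-2, CUR)): offset=10
After 4 (tell()): offset=10
After 5 (read(7)): returned 'YYCPRCB', offset=17
After 6 (seek(-3, CUR)): offset=14
After 7 (tell()): offset=14

Answer: KG79TIYY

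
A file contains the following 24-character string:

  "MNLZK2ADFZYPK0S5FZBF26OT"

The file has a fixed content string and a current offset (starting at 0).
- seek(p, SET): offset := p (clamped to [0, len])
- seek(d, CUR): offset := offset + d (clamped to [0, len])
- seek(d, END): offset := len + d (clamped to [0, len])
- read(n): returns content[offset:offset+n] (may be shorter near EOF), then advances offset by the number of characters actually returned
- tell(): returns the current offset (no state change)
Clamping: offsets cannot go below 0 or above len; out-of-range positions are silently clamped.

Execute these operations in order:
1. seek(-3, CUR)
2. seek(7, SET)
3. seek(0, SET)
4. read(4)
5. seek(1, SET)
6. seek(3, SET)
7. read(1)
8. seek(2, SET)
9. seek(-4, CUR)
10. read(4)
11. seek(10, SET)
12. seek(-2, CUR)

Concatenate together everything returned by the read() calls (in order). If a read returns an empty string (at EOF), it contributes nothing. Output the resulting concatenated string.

After 1 (seek(-3, CUR)): offset=0
After 2 (seek(7, SET)): offset=7
After 3 (seek(0, SET)): offset=0
After 4 (read(4)): returned 'MNLZ', offset=4
After 5 (seek(1, SET)): offset=1
After 6 (seek(3, SET)): offset=3
After 7 (read(1)): returned 'Z', offset=4
After 8 (seek(2, SET)): offset=2
After 9 (seek(-4, CUR)): offset=0
After 10 (read(4)): returned 'MNLZ', offset=4
After 11 (seek(10, SET)): offset=10
After 12 (seek(-2, CUR)): offset=8

Answer: MNLZZMNLZ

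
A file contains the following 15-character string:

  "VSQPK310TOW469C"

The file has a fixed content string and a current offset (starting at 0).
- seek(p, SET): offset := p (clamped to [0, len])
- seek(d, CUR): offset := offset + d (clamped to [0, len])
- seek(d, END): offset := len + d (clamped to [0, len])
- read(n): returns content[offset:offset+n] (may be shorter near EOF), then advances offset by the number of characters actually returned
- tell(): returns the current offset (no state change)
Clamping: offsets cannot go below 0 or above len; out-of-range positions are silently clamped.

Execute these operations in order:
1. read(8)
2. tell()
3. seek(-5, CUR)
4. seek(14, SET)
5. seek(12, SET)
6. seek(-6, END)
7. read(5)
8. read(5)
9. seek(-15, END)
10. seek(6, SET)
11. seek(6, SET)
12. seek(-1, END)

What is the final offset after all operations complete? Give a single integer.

Answer: 14

Derivation:
After 1 (read(8)): returned 'VSQPK310', offset=8
After 2 (tell()): offset=8
After 3 (seek(-5, CUR)): offset=3
After 4 (seek(14, SET)): offset=14
After 5 (seek(12, SET)): offset=12
After 6 (seek(-6, END)): offset=9
After 7 (read(5)): returned 'OW469', offset=14
After 8 (read(5)): returned 'C', offset=15
After 9 (seek(-15, END)): offset=0
After 10 (seek(6, SET)): offset=6
After 11 (seek(6, SET)): offset=6
After 12 (seek(-1, END)): offset=14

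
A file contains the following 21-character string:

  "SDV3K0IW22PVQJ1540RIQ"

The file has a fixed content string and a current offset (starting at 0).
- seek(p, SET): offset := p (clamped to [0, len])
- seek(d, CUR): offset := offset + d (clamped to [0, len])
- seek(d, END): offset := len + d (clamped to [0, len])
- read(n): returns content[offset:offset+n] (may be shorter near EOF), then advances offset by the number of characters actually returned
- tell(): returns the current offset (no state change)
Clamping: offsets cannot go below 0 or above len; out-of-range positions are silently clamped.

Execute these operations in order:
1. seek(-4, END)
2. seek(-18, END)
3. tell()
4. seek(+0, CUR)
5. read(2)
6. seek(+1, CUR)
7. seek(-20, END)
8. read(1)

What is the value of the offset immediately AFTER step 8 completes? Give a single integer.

After 1 (seek(-4, END)): offset=17
After 2 (seek(-18, END)): offset=3
After 3 (tell()): offset=3
After 4 (seek(+0, CUR)): offset=3
After 5 (read(2)): returned '3K', offset=5
After 6 (seek(+1, CUR)): offset=6
After 7 (seek(-20, END)): offset=1
After 8 (read(1)): returned 'D', offset=2

Answer: 2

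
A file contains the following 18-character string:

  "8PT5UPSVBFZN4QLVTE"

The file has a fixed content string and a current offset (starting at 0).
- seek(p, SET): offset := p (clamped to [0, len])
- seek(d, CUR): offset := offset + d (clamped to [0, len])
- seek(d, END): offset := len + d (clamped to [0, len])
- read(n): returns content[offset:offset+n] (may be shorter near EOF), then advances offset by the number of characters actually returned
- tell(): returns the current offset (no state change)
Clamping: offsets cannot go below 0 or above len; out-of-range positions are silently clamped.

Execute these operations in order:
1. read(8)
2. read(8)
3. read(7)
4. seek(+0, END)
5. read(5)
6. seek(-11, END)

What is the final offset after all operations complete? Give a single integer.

Answer: 7

Derivation:
After 1 (read(8)): returned '8PT5UPSV', offset=8
After 2 (read(8)): returned 'BFZN4QLV', offset=16
After 3 (read(7)): returned 'TE', offset=18
After 4 (seek(+0, END)): offset=18
After 5 (read(5)): returned '', offset=18
After 6 (seek(-11, END)): offset=7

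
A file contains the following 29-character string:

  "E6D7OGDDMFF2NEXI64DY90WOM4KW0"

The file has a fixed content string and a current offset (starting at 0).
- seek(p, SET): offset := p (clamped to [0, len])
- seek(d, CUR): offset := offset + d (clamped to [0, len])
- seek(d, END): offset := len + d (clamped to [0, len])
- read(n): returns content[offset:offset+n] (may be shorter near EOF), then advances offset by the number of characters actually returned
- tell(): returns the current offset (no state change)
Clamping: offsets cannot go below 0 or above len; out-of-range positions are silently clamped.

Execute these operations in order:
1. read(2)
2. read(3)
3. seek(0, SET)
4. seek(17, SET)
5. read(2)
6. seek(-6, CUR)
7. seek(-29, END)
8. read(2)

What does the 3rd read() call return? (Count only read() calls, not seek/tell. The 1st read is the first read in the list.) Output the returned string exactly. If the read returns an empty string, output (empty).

After 1 (read(2)): returned 'E6', offset=2
After 2 (read(3)): returned 'D7O', offset=5
After 3 (seek(0, SET)): offset=0
After 4 (seek(17, SET)): offset=17
After 5 (read(2)): returned '4D', offset=19
After 6 (seek(-6, CUR)): offset=13
After 7 (seek(-29, END)): offset=0
After 8 (read(2)): returned 'E6', offset=2

Answer: 4D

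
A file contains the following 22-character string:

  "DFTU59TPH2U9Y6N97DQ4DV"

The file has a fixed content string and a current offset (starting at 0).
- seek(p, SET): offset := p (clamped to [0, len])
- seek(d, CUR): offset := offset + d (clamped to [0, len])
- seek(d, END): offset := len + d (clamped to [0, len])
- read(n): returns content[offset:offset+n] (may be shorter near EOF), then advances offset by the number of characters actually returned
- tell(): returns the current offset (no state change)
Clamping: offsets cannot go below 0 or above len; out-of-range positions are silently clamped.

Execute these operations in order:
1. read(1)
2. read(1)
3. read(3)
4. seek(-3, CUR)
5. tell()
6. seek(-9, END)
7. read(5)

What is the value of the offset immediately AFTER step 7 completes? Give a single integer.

After 1 (read(1)): returned 'D', offset=1
After 2 (read(1)): returned 'F', offset=2
After 3 (read(3)): returned 'TU5', offset=5
After 4 (seek(-3, CUR)): offset=2
After 5 (tell()): offset=2
After 6 (seek(-9, END)): offset=13
After 7 (read(5)): returned '6N97D', offset=18

Answer: 18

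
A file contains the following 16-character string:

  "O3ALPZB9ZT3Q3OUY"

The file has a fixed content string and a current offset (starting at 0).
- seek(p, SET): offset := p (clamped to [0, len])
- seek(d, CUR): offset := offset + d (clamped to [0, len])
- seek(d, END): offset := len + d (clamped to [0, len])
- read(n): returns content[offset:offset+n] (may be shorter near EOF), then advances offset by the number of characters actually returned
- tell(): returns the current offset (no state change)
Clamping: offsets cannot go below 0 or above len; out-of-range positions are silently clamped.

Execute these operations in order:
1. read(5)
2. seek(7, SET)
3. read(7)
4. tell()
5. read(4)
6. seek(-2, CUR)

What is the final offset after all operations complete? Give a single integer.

After 1 (read(5)): returned 'O3ALP', offset=5
After 2 (seek(7, SET)): offset=7
After 3 (read(7)): returned '9ZT3Q3O', offset=14
After 4 (tell()): offset=14
After 5 (read(4)): returned 'UY', offset=16
After 6 (seek(-2, CUR)): offset=14

Answer: 14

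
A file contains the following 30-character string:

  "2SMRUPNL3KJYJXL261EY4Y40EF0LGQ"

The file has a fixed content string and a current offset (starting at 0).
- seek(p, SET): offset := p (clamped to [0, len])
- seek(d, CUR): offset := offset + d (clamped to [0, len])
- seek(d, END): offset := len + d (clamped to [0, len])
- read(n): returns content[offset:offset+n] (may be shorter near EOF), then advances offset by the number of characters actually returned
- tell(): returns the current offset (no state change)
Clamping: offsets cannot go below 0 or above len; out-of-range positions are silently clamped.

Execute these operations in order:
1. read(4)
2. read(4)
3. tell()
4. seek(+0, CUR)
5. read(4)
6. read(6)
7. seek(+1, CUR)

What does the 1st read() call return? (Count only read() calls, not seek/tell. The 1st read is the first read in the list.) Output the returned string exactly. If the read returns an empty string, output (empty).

Answer: 2SMR

Derivation:
After 1 (read(4)): returned '2SMR', offset=4
After 2 (read(4)): returned 'UPNL', offset=8
After 3 (tell()): offset=8
After 4 (seek(+0, CUR)): offset=8
After 5 (read(4)): returned '3KJY', offset=12
After 6 (read(6)): returned 'JXL261', offset=18
After 7 (seek(+1, CUR)): offset=19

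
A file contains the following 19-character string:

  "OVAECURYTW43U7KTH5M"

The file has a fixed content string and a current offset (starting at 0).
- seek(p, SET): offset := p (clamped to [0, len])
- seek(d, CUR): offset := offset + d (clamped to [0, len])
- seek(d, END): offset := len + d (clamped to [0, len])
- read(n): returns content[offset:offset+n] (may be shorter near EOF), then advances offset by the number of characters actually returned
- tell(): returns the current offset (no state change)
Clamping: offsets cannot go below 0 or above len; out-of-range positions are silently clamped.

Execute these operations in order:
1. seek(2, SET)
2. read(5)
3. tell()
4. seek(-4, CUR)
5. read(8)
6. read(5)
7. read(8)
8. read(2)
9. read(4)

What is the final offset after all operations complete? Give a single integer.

Answer: 19

Derivation:
After 1 (seek(2, SET)): offset=2
After 2 (read(5)): returned 'AECUR', offset=7
After 3 (tell()): offset=7
After 4 (seek(-4, CUR)): offset=3
After 5 (read(8)): returned 'ECURYTW4', offset=11
After 6 (read(5)): returned '3U7KT', offset=16
After 7 (read(8)): returned 'H5M', offset=19
After 8 (read(2)): returned '', offset=19
After 9 (read(4)): returned '', offset=19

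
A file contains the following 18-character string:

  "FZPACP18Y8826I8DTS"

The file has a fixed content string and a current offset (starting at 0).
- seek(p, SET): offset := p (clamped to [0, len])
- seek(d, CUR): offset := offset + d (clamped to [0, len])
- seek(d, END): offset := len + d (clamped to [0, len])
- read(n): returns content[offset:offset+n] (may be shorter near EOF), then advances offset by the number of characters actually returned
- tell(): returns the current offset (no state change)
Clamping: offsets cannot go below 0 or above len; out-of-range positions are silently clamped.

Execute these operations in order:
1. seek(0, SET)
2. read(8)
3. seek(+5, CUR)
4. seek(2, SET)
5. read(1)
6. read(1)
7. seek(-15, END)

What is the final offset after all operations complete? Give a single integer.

Answer: 3

Derivation:
After 1 (seek(0, SET)): offset=0
After 2 (read(8)): returned 'FZPACP18', offset=8
After 3 (seek(+5, CUR)): offset=13
After 4 (seek(2, SET)): offset=2
After 5 (read(1)): returned 'P', offset=3
After 6 (read(1)): returned 'A', offset=4
After 7 (seek(-15, END)): offset=3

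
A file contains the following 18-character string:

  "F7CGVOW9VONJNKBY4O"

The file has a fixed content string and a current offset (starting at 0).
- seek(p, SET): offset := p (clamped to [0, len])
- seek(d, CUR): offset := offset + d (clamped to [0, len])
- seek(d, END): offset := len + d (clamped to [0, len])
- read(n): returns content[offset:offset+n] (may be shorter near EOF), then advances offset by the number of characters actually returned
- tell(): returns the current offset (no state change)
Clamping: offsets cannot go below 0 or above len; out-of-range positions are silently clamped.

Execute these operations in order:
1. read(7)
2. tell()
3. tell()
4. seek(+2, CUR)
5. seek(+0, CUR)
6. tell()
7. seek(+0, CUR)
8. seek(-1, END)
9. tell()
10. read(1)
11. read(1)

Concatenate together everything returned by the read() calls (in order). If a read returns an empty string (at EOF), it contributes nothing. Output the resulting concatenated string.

Answer: F7CGVOWO

Derivation:
After 1 (read(7)): returned 'F7CGVOW', offset=7
After 2 (tell()): offset=7
After 3 (tell()): offset=7
After 4 (seek(+2, CUR)): offset=9
After 5 (seek(+0, CUR)): offset=9
After 6 (tell()): offset=9
After 7 (seek(+0, CUR)): offset=9
After 8 (seek(-1, END)): offset=17
After 9 (tell()): offset=17
After 10 (read(1)): returned 'O', offset=18
After 11 (read(1)): returned '', offset=18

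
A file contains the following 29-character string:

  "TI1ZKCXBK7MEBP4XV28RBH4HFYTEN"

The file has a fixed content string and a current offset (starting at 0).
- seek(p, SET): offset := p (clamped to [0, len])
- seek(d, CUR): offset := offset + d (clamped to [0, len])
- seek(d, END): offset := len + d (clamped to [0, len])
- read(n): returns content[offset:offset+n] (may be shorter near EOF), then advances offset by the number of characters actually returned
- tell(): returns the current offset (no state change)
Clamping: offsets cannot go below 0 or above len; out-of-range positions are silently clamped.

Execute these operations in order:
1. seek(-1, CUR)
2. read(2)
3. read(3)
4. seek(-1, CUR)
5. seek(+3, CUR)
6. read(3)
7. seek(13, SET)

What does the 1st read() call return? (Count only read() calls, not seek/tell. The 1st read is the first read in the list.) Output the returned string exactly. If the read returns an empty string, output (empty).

Answer: TI

Derivation:
After 1 (seek(-1, CUR)): offset=0
After 2 (read(2)): returned 'TI', offset=2
After 3 (read(3)): returned '1ZK', offset=5
After 4 (seek(-1, CUR)): offset=4
After 5 (seek(+3, CUR)): offset=7
After 6 (read(3)): returned 'BK7', offset=10
After 7 (seek(13, SET)): offset=13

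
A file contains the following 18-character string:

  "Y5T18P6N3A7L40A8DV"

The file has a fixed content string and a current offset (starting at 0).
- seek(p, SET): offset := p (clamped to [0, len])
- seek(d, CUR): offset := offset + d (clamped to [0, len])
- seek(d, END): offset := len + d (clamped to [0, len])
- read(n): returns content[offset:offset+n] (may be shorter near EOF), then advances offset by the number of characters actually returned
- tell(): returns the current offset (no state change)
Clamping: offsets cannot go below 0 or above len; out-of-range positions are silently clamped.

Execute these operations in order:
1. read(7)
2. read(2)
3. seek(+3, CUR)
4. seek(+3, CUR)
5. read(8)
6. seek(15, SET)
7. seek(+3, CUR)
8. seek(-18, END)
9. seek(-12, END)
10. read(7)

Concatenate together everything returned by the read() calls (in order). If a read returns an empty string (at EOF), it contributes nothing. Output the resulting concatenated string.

After 1 (read(7)): returned 'Y5T18P6', offset=7
After 2 (read(2)): returned 'N3', offset=9
After 3 (seek(+3, CUR)): offset=12
After 4 (seek(+3, CUR)): offset=15
After 5 (read(8)): returned '8DV', offset=18
After 6 (seek(15, SET)): offset=15
After 7 (seek(+3, CUR)): offset=18
After 8 (seek(-18, END)): offset=0
After 9 (seek(-12, END)): offset=6
After 10 (read(7)): returned '6N3A7L4', offset=13

Answer: Y5T18P6N38DV6N3A7L4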